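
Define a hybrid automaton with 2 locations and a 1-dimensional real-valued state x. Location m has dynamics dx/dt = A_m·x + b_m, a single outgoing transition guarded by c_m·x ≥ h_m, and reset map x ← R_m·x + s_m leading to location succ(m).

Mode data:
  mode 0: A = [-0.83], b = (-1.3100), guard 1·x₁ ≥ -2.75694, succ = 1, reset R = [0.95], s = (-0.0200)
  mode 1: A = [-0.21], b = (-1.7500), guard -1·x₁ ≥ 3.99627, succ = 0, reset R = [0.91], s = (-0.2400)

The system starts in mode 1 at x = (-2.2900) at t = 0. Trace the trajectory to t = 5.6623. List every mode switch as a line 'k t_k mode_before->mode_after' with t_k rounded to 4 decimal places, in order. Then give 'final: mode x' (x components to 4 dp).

Mode 1: guard c·x = 3.9963 hit at Δt = 1.5798 (t = 1.5798), x⁻ = (-3.9963) → reset → x⁺ = (-3.8766), jump to mode 0
Mode 0: guard c·x = -2.7569 hit at Δt = 0.8046 (t = 2.3844), x⁻ = (-2.7569) → reset → x⁺ = (-2.6391), jump to mode 1
Mode 1: guard c·x = 3.9963 hit at Δt = 1.2965 (t = 3.6809), x⁻ = (-3.9963) → reset → x⁺ = (-3.8766), jump to mode 0
Mode 0: guard c·x = -2.7569 hit at Δt = 0.8046 (t = 4.4855), x⁻ = (-2.7569) → reset → x⁺ = (-2.6391), jump to mode 1
Mode 1: flow for 1.1768 to horizon, guard not reached → x = (-3.8859)

1 1.5798 1->0
2 2.3844 0->1
3 3.6809 1->0
4 4.4855 0->1
final: 1 -3.8859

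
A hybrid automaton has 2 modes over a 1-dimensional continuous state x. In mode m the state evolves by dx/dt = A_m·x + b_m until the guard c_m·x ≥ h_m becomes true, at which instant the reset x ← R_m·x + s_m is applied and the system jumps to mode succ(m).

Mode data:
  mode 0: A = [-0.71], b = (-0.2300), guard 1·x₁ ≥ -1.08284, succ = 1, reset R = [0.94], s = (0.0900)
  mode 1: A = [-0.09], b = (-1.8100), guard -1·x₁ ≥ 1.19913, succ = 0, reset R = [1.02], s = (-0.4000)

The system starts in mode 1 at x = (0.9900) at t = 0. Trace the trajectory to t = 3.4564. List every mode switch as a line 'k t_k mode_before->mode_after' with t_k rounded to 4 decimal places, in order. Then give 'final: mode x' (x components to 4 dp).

1 1.2170 1->0
2 1.9742 0->1
3 2.1324 1->0
4 2.8896 0->1
5 3.0479 1->0
final: 0 -1.2960

Mode 1: guard c·x = 1.1991 hit at Δt = 1.2170 (t = 1.2170), x⁻ = (-1.1991) → reset → x⁺ = (-1.6231), jump to mode 0
Mode 0: guard c·x = -1.0828 hit at Δt = 0.7572 (t = 1.9742), x⁻ = (-1.0828) → reset → x⁺ = (-0.9279), jump to mode 1
Mode 1: guard c·x = 1.1991 hit at Δt = 0.1582 (t = 2.1324), x⁻ = (-1.1991) → reset → x⁺ = (-1.6231), jump to mode 0
Mode 0: guard c·x = -1.0828 hit at Δt = 0.7572 (t = 2.8896), x⁻ = (-1.0828) → reset → x⁺ = (-0.9279), jump to mode 1
Mode 1: guard c·x = 1.1991 hit at Δt = 0.1582 (t = 3.0479), x⁻ = (-1.1991) → reset → x⁺ = (-1.6231), jump to mode 0
Mode 0: flow for 0.4085 to horizon, guard not reached → x = (-1.2960)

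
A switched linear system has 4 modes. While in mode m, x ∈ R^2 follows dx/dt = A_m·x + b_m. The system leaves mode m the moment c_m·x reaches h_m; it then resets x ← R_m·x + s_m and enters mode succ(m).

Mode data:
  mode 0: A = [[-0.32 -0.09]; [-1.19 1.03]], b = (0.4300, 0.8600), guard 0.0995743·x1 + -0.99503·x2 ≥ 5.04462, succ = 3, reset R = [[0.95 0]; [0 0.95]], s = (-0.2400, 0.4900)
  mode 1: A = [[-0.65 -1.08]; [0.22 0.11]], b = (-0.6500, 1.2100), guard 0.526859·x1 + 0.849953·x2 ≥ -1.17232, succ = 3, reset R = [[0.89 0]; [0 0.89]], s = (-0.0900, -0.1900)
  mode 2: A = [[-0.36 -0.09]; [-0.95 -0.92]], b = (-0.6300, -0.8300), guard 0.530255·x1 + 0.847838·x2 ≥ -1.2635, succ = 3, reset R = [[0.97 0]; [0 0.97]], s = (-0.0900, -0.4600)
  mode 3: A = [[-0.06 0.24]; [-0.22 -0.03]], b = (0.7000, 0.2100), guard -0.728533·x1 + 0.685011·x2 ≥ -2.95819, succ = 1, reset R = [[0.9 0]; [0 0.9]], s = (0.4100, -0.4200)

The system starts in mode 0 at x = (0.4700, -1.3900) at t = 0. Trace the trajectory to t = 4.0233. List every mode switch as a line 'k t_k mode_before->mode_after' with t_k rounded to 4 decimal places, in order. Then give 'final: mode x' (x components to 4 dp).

1 1.2637 0->3
2 2.5174 3->1
3 3.4047 1->3
final: 3 2.0362 -2.8739

Mode 0: guard c·x = 5.0446 hit at Δt = 1.2637 (t = 1.2637), x⁻ = (1.0274, -4.9670) → reset → x⁺ = (0.7360, -4.2287), jump to mode 3
Mode 3: guard c·x = -2.9582 hit at Δt = 1.2537 (t = 2.5174), x⁻ = (0.3399, -3.9569) → reset → x⁺ = (0.7159, -3.9813), jump to mode 1
Mode 1: guard c·x = -1.1723 hit at Δt = 0.8873 (t = 3.4047), x⁻ = (2.4600, -2.9041) → reset → x⁺ = (2.0994, -2.7747), jump to mode 3
Mode 3: flow for 0.6186 to horizon, guard not reached → x = (2.0362, -2.8739)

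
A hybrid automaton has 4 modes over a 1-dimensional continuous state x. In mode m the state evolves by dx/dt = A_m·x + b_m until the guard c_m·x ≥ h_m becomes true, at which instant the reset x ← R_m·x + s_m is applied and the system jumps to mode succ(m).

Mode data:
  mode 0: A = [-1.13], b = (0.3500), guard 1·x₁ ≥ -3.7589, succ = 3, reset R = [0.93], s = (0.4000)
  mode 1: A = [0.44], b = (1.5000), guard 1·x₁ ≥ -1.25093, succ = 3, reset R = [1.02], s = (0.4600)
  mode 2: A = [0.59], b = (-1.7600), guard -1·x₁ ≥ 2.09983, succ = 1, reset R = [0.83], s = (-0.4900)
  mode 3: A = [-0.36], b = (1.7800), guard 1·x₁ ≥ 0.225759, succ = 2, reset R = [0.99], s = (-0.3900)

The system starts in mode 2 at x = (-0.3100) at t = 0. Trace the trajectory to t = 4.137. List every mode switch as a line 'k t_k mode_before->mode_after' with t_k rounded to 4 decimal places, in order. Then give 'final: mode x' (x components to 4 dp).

1 0.7357 2->1
2 2.1151 1->3
3 2.6692 3->2
4 3.4804 2->1
final: 1 -1.8389

Mode 2: guard c·x = 2.0998 hit at Δt = 0.7357 (t = 0.7357), x⁻ = (-2.0998) → reset → x⁺ = (-2.2329), jump to mode 1
Mode 1: guard c·x = -1.2509 hit at Δt = 1.3794 (t = 2.1151), x⁻ = (-1.2509) → reset → x⁺ = (-0.8159), jump to mode 3
Mode 3: guard c·x = 0.2258 hit at Δt = 0.5541 (t = 2.6692), x⁻ = (0.2258) → reset → x⁺ = (-0.1665), jump to mode 2
Mode 2: guard c·x = 2.0998 hit at Δt = 0.8112 (t = 3.4804), x⁻ = (-2.0998) → reset → x⁺ = (-2.2329), jump to mode 1
Mode 1: flow for 0.6566 to horizon, guard not reached → x = (-1.8389)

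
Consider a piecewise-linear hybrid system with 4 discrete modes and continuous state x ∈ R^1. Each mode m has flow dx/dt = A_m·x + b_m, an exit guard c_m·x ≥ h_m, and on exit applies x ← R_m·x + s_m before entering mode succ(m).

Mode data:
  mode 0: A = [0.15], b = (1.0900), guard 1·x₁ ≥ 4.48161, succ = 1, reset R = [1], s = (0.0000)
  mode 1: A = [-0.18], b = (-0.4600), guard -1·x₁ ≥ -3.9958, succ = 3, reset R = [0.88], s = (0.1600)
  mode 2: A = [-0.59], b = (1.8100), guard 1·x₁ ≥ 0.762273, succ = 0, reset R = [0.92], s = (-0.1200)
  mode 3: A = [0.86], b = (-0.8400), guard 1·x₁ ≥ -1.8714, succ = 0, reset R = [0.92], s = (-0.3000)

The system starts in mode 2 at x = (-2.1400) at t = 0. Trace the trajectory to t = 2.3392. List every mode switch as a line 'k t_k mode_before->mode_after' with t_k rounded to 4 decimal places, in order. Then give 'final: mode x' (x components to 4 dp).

1 1.3811 2->0
final: 0 1.7942

Mode 2: guard c·x = 0.7623 hit at Δt = 1.3811 (t = 1.3811), x⁻ = (0.7623) → reset → x⁺ = (0.5813), jump to mode 0
Mode 0: flow for 0.9581 to horizon, guard not reached → x = (1.7942)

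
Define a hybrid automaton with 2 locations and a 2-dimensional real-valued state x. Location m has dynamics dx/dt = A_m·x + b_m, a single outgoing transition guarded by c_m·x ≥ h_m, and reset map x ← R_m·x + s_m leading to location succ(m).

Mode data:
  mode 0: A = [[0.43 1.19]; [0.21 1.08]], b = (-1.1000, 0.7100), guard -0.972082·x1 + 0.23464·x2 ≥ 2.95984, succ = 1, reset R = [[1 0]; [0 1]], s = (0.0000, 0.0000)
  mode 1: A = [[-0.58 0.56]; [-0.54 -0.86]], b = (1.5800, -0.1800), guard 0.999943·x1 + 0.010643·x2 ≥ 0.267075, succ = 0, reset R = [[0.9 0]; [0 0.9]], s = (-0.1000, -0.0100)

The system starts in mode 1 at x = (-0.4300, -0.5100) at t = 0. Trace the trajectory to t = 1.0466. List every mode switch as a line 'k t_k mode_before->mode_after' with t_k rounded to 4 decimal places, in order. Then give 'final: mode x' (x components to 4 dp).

1 0.5098 1->0
final: 0 -0.6785 -0.1694

Mode 1: guard c·x = 0.2671 hit at Δt = 0.5098 (t = 0.5098), x⁻ = (0.2713, -0.3945) → reset → x⁺ = (0.1442, -0.3651), jump to mode 0
Mode 0: flow for 0.5368 to horizon, guard not reached → x = (-0.6785, -0.1694)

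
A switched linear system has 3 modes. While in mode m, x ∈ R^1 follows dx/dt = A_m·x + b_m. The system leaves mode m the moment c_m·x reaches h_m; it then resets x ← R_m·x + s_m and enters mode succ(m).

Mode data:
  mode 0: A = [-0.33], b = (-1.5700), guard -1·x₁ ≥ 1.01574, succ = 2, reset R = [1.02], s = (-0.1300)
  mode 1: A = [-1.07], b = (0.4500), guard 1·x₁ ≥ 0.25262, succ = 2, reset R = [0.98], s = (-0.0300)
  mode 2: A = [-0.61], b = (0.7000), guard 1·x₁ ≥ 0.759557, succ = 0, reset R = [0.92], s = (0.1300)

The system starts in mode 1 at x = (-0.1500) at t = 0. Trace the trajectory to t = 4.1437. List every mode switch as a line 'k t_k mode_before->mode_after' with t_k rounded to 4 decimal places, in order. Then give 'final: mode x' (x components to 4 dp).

1 1.1430 1->2
2 2.5761 2->0
3 3.7905 0->2
final: 2 -0.7176

Mode 1: guard c·x = 0.2526 hit at Δt = 1.1430 (t = 1.1430), x⁻ = (0.2526) → reset → x⁺ = (0.2176), jump to mode 2
Mode 2: guard c·x = 0.7596 hit at Δt = 1.4331 (t = 2.5761), x⁻ = (0.7596) → reset → x⁺ = (0.8288), jump to mode 0
Mode 0: guard c·x = 1.0157 hit at Δt = 1.2144 (t = 3.7905), x⁻ = (-1.0157) → reset → x⁺ = (-1.1661), jump to mode 2
Mode 2: flow for 0.3532 to horizon, guard not reached → x = (-0.7176)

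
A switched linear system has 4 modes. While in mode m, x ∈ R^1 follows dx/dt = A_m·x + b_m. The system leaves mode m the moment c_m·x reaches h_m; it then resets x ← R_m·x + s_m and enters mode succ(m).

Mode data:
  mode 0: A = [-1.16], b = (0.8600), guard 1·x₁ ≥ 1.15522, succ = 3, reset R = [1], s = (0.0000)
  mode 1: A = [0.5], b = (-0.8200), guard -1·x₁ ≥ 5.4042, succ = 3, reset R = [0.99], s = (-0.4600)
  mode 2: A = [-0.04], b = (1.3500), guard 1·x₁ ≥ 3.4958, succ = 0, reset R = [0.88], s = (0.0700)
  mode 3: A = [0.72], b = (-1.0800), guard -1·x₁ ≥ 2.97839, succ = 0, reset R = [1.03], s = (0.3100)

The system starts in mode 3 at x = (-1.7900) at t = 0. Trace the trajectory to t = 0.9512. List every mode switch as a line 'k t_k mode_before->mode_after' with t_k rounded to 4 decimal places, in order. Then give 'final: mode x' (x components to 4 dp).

Mode 3: guard c·x = 2.9784 hit at Δt = 0.4283 (t = 0.4283), x⁻ = (-2.9784) → reset → x⁺ = (-2.7577), jump to mode 0
Mode 0: flow for 0.5229 to horizon, guard not reached → x = (-1.1664)

1 0.4283 3->0
final: 0 -1.1664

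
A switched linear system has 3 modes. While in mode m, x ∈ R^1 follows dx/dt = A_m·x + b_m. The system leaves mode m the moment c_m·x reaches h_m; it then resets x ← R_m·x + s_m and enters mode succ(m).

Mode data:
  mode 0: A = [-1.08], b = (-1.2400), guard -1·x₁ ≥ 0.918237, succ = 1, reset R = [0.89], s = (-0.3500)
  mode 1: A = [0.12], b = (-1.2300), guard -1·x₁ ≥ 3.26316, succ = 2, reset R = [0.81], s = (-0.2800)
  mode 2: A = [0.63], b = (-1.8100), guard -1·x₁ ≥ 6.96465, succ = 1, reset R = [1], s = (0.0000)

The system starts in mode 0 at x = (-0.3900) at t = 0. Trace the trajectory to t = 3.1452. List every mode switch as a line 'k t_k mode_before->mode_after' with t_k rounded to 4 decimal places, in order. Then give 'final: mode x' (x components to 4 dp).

Mode 0: guard c·x = 0.9182 hit at Δt = 1.1048 (t = 1.1048), x⁻ = (-0.9182) → reset → x⁺ = (-1.1672), jump to mode 1
Mode 1: guard c·x = 3.2632 hit at Δt = 1.4045 (t = 2.5093), x⁻ = (-3.2632) → reset → x⁺ = (-2.9232), jump to mode 2
Mode 2: flow for 0.6359 to horizon, guard not reached → x = (-5.7792)

1 1.1048 0->1
2 2.5093 1->2
final: 2 -5.7792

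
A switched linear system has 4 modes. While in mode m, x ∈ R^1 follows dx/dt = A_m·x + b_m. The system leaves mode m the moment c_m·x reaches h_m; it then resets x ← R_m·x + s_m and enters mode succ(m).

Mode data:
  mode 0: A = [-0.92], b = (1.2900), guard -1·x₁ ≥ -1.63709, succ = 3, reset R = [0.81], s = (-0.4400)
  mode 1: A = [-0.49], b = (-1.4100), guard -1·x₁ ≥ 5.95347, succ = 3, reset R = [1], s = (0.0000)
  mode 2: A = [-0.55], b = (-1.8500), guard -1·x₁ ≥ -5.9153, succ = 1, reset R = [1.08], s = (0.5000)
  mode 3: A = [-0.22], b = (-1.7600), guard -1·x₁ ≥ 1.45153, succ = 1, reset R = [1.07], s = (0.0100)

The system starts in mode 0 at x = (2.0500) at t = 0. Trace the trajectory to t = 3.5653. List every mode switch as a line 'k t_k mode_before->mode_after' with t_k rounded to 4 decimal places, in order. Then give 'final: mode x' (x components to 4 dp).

Mode 0: guard c·x = -1.6371 hit at Δt = 1.1026 (t = 1.1026), x⁻ = (1.6371) → reset → x⁺ = (0.8860), jump to mode 3
Mode 3: guard c·x = 1.4515 hit at Δt = 1.3875 (t = 2.4901), x⁻ = (-1.4515) → reset → x⁺ = (-1.5431), jump to mode 1
Mode 1: flow for 1.0752 to horizon, guard not reached → x = (-2.0896)

1 1.1026 0->3
2 2.4901 3->1
final: 1 -2.0896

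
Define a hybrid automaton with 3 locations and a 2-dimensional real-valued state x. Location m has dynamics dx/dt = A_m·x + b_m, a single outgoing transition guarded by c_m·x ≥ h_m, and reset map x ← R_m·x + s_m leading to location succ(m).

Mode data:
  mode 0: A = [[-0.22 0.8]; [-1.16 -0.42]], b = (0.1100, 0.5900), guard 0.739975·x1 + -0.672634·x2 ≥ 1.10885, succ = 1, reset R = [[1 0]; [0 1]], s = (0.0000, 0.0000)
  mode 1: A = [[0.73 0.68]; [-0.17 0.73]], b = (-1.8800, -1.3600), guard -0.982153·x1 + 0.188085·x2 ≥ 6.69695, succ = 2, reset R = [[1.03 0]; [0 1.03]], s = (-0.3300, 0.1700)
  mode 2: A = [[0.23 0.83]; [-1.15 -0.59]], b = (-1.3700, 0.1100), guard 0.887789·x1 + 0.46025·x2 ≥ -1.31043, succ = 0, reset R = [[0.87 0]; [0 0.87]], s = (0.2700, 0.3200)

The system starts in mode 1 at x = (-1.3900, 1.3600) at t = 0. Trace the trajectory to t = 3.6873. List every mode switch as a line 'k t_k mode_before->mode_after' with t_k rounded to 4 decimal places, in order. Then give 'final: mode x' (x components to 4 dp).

Mode 1: guard c·x = 6.6970 hit at Δt = 1.4644 (t = 1.4644), x⁻ = (-6.4793, 1.7720) → reset → x⁺ = (-7.0037, 1.9952), jump to mode 2
Mode 2: guard c·x = -1.3104 hit at Δt = 1.1640 (t = 2.6284), x⁻ = (-5.3307, 7.4352) → reset → x⁺ = (-4.3677, 6.7887), jump to mode 0
Mode 0: flow for 1.0589 to horizon, guard not reached → x = (1.7947, 5.6991)

1 1.4644 1->2
2 2.6284 2->0
final: 0 1.7947 5.6991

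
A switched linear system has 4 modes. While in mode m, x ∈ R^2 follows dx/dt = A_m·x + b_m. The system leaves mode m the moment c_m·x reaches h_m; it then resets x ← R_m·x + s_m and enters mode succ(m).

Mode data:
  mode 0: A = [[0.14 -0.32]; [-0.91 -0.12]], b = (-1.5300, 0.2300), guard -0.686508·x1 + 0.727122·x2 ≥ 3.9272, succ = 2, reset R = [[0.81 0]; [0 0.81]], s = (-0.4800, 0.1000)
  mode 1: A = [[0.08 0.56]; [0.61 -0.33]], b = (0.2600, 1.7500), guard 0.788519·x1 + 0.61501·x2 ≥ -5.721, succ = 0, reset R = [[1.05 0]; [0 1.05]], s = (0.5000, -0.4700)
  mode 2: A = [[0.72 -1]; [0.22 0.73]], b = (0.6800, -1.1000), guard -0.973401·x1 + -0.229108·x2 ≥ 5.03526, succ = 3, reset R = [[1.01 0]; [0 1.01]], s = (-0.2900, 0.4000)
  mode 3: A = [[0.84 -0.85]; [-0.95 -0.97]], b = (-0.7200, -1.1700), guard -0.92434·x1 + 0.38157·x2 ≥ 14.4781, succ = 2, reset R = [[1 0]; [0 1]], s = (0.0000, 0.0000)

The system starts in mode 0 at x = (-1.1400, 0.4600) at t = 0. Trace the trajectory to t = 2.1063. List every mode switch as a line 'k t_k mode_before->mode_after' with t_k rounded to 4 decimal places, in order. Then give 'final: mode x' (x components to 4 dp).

Mode 0: guard c·x = 3.9272 hit at Δt = 0.9393 (t = 0.9393), x⁻ = (-3.2378, 2.3441) → reset → x⁺ = (-3.1026, 1.9987), jump to mode 2
Mode 2: guard c·x = 5.0353 hit at Δt = 0.5790 (t = 1.5183), x⁻ = (-5.5484, 1.5957) → reset → x⁺ = (-5.8939, 2.0117), jump to mode 3
Mode 3: flow for 0.5880 to horizon, guard not reached → x = (-12.1095, 4.4196)

1 0.9393 0->2
2 1.5183 2->3
final: 3 -12.1095 4.4196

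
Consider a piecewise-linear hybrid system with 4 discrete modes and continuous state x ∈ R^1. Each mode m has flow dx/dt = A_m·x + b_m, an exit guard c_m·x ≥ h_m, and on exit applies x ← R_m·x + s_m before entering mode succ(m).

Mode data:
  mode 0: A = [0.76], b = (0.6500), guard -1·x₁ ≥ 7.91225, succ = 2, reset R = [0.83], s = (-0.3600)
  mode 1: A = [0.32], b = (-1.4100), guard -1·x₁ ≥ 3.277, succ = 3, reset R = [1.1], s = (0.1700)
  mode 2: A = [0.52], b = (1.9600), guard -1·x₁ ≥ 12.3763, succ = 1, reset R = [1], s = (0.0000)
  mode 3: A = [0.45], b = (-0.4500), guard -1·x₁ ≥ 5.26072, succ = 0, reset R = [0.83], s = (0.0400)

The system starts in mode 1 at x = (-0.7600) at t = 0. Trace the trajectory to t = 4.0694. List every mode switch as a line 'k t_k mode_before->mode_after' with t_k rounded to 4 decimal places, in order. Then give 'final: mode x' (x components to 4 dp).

1 1.2403 1->3
2 2.0066 3->0
3 2.9402 0->2
final: 2 -9.4501

Mode 1: guard c·x = 3.2770 hit at Δt = 1.2403 (t = 1.2403), x⁻ = (-3.2770) → reset → x⁺ = (-3.4347), jump to mode 3
Mode 3: guard c·x = 5.2607 hit at Δt = 0.7663 (t = 2.0066), x⁻ = (-5.2607) → reset → x⁺ = (-4.3264), jump to mode 0
Mode 0: guard c·x = 7.9123 hit at Δt = 0.9336 (t = 2.9402), x⁻ = (-7.9122) → reset → x⁺ = (-6.9272), jump to mode 2
Mode 2: flow for 1.1292 to horizon, guard not reached → x = (-9.4501)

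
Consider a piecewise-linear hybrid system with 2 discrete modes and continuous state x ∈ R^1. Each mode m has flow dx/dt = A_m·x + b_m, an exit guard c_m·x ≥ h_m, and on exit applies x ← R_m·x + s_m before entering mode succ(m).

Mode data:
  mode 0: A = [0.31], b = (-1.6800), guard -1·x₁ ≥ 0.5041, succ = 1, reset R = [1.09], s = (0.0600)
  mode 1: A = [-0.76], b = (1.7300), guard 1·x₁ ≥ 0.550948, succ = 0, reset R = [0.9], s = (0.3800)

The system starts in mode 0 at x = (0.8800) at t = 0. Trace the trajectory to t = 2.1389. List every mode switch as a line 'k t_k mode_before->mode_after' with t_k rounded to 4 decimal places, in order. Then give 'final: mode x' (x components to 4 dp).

1 0.8585 0->1
2 1.4794 1->0
final: 0 -0.1548

Mode 0: guard c·x = 0.5041 hit at Δt = 0.8585 (t = 0.8585), x⁻ = (-0.5041) → reset → x⁺ = (-0.4895), jump to mode 1
Mode 1: guard c·x = 0.5509 hit at Δt = 0.6209 (t = 1.4794), x⁻ = (0.5509) → reset → x⁺ = (0.8759), jump to mode 0
Mode 0: flow for 0.6595 to horizon, guard not reached → x = (-0.1548)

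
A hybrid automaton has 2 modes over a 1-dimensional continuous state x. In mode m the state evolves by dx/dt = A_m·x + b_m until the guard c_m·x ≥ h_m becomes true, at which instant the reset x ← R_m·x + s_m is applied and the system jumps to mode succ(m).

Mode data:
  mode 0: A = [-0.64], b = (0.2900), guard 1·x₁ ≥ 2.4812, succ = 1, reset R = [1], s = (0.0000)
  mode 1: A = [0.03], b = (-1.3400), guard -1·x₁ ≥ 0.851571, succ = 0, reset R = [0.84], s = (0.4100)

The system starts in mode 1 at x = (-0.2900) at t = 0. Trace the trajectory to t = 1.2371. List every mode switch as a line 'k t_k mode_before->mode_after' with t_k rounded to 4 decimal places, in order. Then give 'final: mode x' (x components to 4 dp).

Mode 1: guard c·x = 0.8516 hit at Δt = 0.4138 (t = 0.4138), x⁻ = (-0.8516) → reset → x⁺ = (-0.3053), jump to mode 0
Mode 0: flow for 0.8233 to horizon, guard not reached → x = (0.0053)

1 0.4138 1->0
final: 0 0.0053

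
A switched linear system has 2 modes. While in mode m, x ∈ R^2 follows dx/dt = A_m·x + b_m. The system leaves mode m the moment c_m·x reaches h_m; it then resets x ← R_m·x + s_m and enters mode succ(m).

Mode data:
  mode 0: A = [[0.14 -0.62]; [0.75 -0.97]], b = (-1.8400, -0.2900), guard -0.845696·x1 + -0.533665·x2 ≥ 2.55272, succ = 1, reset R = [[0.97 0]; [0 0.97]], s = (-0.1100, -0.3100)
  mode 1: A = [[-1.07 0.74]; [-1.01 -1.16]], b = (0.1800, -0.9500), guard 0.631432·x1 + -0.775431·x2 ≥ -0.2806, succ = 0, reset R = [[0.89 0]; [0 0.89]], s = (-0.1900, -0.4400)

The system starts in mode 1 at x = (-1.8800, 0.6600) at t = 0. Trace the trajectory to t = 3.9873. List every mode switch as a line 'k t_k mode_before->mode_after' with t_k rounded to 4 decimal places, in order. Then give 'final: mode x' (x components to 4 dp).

Mode 1: guard c·x = -0.2806 hit at Δt = 1.0377 (t = 1.0377), x⁻ = (-0.3242, 0.0978) → reset → x⁺ = (-0.4786, -0.3529), jump to mode 0
Mode 0: guard c·x = 2.5527 hit at Δt = 1.1320 (t = 2.1697), x⁻ = (-2.3052, -1.1303) → reset → x⁺ = (-2.3461, -1.4064), jump to mode 1
Mode 1: guard c·x = -0.2806 hit at Δt = 1.2935 (t = 3.4632), x⁻ = (-0.6356, -0.1557) → reset → x⁺ = (-0.7557, -0.5786), jump to mode 0
Mode 0: flow for 0.5241 to horizon, guard not reached → x = (-1.5809, -0.8385)

1 1.0377 1->0
2 2.1697 0->1
3 3.4632 1->0
final: 0 -1.5809 -0.8385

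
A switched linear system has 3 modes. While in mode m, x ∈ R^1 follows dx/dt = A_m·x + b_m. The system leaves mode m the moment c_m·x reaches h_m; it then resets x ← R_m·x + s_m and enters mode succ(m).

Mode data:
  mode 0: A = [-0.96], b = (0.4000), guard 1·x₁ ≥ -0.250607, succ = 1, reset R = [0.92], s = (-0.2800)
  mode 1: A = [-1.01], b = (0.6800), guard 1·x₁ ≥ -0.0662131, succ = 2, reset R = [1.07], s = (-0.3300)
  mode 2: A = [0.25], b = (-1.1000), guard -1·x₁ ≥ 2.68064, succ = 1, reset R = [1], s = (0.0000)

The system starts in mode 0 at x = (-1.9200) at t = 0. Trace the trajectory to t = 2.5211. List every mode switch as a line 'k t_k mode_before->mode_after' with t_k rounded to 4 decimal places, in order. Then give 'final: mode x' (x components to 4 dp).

Mode 0: guard c·x = -0.2506 hit at Δt = 1.3055 (t = 1.3055), x⁻ = (-0.2506) → reset → x⁺ = (-0.5106), jump to mode 1
Mode 1: guard c·x = -0.0662 hit at Δt = 0.4659 (t = 1.7714), x⁻ = (-0.0662) → reset → x⁺ = (-0.4008), jump to mode 2
Mode 2: flow for 0.7497 to horizon, guard not reached → x = (-1.3905)

1 1.3055 0->1
2 1.7714 1->2
final: 2 -1.3905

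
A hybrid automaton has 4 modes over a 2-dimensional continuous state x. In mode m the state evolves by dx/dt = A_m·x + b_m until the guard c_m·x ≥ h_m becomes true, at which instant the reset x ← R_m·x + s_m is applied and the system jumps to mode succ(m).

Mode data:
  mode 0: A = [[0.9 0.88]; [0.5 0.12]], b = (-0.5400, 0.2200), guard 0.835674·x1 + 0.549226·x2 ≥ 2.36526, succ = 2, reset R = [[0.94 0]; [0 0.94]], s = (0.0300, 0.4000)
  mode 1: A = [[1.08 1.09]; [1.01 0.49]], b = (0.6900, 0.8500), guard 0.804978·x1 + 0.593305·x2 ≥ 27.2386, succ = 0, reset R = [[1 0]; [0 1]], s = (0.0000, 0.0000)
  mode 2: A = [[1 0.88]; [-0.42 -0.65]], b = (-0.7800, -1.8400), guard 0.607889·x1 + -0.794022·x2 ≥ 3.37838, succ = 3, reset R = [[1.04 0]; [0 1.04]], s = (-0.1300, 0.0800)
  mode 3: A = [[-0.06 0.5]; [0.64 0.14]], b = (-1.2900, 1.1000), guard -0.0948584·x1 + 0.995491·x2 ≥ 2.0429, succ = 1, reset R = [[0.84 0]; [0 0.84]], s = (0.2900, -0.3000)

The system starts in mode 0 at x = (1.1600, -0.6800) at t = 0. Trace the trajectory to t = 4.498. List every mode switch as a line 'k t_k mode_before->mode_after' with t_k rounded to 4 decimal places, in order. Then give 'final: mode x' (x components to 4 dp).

1 1.5679 0->2
2 2.3474 2->3
3 3.4533 3->1
final: 1 19.8125 14.6184

Mode 0: guard c·x = 2.3653 hit at Δt = 1.5679 (t = 1.5679), x⁻ = (2.3090, 0.7933) → reset → x⁺ = (2.2004, 1.1457), jump to mode 2
Mode 2: guard c·x = 3.3784 hit at Δt = 0.7795 (t = 2.3474), x⁻ = (3.9287, -1.2470) → reset → x⁺ = (3.9559, -1.2169), jump to mode 3
Mode 3: guard c·x = 2.0429 hit at Δt = 1.1059 (t = 3.4533), x⁻ = (2.6399, 2.3037) → reset → x⁺ = (2.5075, 1.6351), jump to mode 1
Mode 1: flow for 1.0447 to horizon, guard not reached → x = (19.8125, 14.6184)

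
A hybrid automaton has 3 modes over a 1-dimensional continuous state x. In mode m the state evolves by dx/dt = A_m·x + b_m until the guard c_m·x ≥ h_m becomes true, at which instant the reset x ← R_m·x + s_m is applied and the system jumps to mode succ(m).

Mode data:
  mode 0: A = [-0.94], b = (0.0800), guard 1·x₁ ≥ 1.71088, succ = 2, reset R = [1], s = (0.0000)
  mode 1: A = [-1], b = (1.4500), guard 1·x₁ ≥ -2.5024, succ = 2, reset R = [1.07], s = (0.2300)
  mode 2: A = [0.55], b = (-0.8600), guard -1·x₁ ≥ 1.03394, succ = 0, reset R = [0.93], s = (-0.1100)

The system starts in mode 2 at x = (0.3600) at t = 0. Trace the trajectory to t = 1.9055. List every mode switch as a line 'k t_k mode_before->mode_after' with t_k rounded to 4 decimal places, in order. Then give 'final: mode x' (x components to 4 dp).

1 1.3986 2->0
final: 0 -0.6331

Mode 2: guard c·x = 1.0339 hit at Δt = 1.3986 (t = 1.3986), x⁻ = (-1.0339) → reset → x⁺ = (-1.0716), jump to mode 0
Mode 0: flow for 0.5069 to horizon, guard not reached → x = (-0.6331)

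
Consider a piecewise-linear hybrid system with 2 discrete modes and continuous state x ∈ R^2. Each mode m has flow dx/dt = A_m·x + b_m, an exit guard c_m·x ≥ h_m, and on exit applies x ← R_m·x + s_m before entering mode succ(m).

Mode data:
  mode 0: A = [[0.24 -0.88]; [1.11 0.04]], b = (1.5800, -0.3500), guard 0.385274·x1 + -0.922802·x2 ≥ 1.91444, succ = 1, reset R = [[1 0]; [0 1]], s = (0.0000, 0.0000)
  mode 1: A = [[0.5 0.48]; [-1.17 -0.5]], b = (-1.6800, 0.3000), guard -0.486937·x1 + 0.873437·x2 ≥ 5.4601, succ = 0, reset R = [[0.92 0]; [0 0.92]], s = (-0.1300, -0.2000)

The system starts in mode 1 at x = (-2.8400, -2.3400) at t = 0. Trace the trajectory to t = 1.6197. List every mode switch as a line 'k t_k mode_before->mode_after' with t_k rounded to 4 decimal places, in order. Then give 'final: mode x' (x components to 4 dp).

1 0.8851 1->0
final: 0 -5.6731 -2.9616

Mode 1: guard c·x = 5.4601 hit at Δt = 0.8851 (t = 0.8851), x⁻ = (-6.3552, 2.7083) → reset → x⁺ = (-5.9768, 2.2916), jump to mode 0
Mode 0: flow for 0.7346 to horizon, guard not reached → x = (-5.6731, -2.9616)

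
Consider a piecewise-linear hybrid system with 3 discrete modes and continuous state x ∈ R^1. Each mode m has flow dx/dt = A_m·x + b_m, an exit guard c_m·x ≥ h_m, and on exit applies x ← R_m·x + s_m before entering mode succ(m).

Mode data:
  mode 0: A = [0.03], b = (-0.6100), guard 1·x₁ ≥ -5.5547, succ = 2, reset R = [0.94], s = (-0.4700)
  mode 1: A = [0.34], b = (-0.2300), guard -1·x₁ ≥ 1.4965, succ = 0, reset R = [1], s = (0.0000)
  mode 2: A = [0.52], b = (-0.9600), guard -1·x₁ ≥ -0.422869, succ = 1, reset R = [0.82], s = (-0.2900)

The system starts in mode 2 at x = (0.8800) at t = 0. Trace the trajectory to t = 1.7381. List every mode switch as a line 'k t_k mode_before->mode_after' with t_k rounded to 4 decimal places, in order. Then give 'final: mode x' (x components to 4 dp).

1 0.7450 2->1
final: 1 -0.1922

Mode 2: guard c·x = -0.4229 hit at Δt = 0.7450 (t = 0.7450), x⁻ = (0.4229) → reset → x⁺ = (0.0568), jump to mode 1
Mode 1: flow for 0.9931 to horizon, guard not reached → x = (-0.1922)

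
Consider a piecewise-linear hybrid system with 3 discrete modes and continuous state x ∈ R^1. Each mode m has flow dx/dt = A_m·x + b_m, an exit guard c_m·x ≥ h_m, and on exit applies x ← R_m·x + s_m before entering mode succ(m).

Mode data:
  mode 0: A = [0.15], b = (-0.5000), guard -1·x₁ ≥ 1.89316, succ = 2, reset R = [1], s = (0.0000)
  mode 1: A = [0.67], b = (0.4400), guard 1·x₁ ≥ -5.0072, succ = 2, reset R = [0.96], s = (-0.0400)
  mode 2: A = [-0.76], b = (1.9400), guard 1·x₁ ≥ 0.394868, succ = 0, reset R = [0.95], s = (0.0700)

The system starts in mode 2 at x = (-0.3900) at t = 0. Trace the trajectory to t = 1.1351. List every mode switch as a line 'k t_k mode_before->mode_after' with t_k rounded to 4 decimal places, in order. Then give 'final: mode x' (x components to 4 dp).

Mode 2: guard c·x = 0.3949 hit at Δt = 0.4082 (t = 0.4082), x⁻ = (0.3949) → reset → x⁺ = (0.4451), jump to mode 0
Mode 0: flow for 0.7269 to horizon, guard not reached → x = (0.1124)

1 0.4082 2->0
final: 0 0.1124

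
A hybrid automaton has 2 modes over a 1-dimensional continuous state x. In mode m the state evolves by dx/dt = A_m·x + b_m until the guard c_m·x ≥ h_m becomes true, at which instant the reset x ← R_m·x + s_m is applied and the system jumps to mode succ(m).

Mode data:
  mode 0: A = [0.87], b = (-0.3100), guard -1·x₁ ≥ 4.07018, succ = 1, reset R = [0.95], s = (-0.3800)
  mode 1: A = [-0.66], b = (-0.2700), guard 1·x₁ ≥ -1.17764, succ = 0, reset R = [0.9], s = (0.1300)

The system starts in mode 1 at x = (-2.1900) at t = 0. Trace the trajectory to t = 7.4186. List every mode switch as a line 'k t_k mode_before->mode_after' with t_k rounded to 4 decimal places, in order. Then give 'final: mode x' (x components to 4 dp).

1 1.2733 1->0
2 2.6939 0->1
3 5.1304 1->0
4 6.5510 0->1
final: 1 -2.5737

Mode 1: guard c·x = -1.1776 hit at Δt = 1.2733 (t = 1.2733), x⁻ = (-1.1776) → reset → x⁺ = (-0.9299), jump to mode 0
Mode 0: guard c·x = 4.0702 hit at Δt = 1.4206 (t = 2.6939), x⁻ = (-4.0702) → reset → x⁺ = (-4.2467), jump to mode 1
Mode 1: guard c·x = -1.1776 hit at Δt = 2.4365 (t = 5.1304), x⁻ = (-1.1776) → reset → x⁺ = (-0.9299), jump to mode 0
Mode 0: guard c·x = 4.0702 hit at Δt = 1.4206 (t = 6.5510), x⁻ = (-4.0702) → reset → x⁺ = (-4.2467), jump to mode 1
Mode 1: flow for 0.8676 to horizon, guard not reached → x = (-2.5737)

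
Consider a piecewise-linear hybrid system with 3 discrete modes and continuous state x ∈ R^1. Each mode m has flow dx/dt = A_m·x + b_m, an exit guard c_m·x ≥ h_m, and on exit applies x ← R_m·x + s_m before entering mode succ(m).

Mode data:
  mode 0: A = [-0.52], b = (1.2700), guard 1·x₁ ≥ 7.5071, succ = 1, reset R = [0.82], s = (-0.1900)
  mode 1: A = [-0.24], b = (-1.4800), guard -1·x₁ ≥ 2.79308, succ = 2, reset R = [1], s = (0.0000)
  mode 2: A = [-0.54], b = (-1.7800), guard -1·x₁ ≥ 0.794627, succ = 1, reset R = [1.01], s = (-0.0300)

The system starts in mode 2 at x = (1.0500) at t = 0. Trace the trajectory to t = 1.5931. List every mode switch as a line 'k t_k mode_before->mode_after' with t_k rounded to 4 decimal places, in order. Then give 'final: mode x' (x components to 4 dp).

1 1.0229 2->1
final: 1 -1.5148

Mode 2: guard c·x = 0.7946 hit at Δt = 1.0229 (t = 1.0229), x⁻ = (-0.7946) → reset → x⁺ = (-0.8326), jump to mode 1
Mode 1: flow for 0.5702 to horizon, guard not reached → x = (-1.5148)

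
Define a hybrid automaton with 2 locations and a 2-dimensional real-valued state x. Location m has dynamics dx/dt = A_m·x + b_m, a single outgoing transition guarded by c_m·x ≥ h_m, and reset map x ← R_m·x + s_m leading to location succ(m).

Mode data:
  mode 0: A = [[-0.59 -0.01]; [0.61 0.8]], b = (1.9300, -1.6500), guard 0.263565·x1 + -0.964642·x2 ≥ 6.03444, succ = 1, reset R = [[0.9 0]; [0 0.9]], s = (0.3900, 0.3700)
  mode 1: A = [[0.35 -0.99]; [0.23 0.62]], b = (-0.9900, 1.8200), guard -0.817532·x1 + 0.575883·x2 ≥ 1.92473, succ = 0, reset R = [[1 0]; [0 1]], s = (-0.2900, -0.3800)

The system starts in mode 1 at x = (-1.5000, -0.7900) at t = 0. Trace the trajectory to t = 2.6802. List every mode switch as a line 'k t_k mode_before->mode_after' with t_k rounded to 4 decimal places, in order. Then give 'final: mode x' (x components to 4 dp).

Mode 1: guard c·x = 1.9247 hit at Δt = 0.6939 (t = 0.6939), x⁻ = (-2.3562, -0.0027) → reset → x⁺ = (-2.6462, -0.3827), jump to mode 0
Mode 0: guard c·x = 6.0344 hit at Δt = 1.2534 (t = 1.9473), x⁻ = (0.4760, -6.1256) → reset → x⁺ = (0.8184, -5.1430), jump to mode 1
Mode 1: flow for 0.7329 to horizon, guard not reached → x = (4.7966, -5.8733)

1 0.6939 1->0
2 1.9473 0->1
final: 1 4.7966 -5.8733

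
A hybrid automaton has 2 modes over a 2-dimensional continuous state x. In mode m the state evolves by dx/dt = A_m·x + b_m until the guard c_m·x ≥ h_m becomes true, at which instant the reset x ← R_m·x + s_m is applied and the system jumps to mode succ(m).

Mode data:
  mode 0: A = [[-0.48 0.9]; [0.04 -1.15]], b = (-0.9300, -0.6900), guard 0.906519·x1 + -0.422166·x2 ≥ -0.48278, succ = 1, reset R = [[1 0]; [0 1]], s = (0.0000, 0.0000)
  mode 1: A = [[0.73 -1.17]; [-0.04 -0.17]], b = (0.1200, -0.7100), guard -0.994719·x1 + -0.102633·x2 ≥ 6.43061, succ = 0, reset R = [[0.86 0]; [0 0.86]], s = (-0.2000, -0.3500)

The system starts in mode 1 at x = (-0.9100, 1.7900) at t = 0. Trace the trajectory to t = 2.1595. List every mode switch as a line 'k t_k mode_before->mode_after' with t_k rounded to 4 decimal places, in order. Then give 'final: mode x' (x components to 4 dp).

1 1.5203 1->0
final: 0 -4.8466 -0.3196

Mode 1: guard c·x = 6.4306 hit at Δt = 1.5203 (t = 1.5203), x⁻ = (-6.5286, 0.6187) → reset → x⁺ = (-5.8146, 0.1821), jump to mode 0
Mode 0: flow for 0.6392 to horizon, guard not reached → x = (-4.8466, -0.3196)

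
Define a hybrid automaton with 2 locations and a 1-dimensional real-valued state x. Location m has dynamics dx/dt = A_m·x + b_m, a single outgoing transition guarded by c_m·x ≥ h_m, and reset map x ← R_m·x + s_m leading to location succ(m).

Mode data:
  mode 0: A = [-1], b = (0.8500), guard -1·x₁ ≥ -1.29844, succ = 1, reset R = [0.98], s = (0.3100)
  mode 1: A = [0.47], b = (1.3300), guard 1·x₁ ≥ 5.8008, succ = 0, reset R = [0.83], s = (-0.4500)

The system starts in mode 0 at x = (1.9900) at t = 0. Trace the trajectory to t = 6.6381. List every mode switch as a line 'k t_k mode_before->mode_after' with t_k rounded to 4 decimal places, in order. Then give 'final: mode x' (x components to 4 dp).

Mode 0: guard c·x = -1.2984 hit at Δt = 0.9330 (t = 0.9330), x⁻ = (1.2984) → reset → x⁺ = (1.5825), jump to mode 1
Mode 1: guard c·x = 5.8008 hit at Δt = 1.4275 (t = 2.3605), x⁻ = (5.8008) → reset → x⁺ = (4.3647), jump to mode 0
Mode 0: guard c·x = -1.2984 hit at Δt = 2.0589 (t = 4.4194), x⁻ = (1.2984) → reset → x⁺ = (1.5825), jump to mode 1
Mode 1: guard c·x = 5.8008 hit at Δt = 1.4275 (t = 5.8469), x⁻ = (5.8008) → reset → x⁺ = (4.3647), jump to mode 0
Mode 0: flow for 0.7912 to horizon, guard not reached → x = (2.4433)

1 0.9330 0->1
2 2.3605 1->0
3 4.4194 0->1
4 5.8469 1->0
final: 0 2.4433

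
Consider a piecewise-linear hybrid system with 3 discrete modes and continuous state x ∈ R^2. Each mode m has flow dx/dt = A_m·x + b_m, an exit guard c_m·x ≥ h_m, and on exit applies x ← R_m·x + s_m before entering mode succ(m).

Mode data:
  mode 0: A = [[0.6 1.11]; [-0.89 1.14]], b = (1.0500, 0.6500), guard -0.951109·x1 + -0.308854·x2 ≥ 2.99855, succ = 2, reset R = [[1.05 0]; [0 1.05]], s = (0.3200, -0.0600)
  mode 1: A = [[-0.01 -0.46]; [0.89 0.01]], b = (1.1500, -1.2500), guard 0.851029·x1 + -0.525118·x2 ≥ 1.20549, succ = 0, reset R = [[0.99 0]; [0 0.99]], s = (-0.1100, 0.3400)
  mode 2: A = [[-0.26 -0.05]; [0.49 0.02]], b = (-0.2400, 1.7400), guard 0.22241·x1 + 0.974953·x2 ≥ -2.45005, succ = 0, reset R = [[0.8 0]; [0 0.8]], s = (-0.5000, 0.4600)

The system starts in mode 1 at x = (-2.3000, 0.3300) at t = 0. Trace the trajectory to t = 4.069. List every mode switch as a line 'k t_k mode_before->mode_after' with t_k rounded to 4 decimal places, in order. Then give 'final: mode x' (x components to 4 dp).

Mode 1: guard c·x = 1.2055 hit at Δt = 1.1829 (t = 1.1829), x⁻ = (-0.2005, -2.6206) → reset → x⁺ = (-0.3085, -2.2544), jump to mode 0
Mode 0: guard c·x = 2.9985 hit at Δt = 0.6581 (t = 1.8410), x⁻ = (-2.0828, -3.2948) → reset → x⁺ = (-1.8669, -3.5196), jump to mode 2
Mode 2: guard c·x = -2.4501 hit at Δt = 1.4784 (t = 3.3194), x⁻ = (-1.3910, -2.1957) → reset → x⁺ = (-1.6128, -1.2965), jump to mode 0
Mode 0: flow for 0.7496 to horizon, guard not reached → x = (-2.4718, -0.1424)

1 1.1829 1->0
2 1.8410 0->2
3 3.3194 2->0
final: 0 -2.4718 -0.1424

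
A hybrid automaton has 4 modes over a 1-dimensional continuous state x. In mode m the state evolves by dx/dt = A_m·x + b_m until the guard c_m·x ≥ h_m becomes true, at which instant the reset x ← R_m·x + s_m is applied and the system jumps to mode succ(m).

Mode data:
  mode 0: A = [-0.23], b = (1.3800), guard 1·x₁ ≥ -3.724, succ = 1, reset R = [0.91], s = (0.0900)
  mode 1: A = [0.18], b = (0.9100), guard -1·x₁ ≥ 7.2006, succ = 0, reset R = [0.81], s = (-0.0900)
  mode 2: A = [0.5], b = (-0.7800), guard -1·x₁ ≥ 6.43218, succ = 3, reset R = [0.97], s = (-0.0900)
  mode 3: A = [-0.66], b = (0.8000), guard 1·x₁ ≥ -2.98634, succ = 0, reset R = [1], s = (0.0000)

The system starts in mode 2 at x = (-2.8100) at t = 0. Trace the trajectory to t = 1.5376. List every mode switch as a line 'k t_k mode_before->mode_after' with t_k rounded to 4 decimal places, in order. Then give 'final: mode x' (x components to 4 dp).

Mode 2: guard c·x = 6.4322 hit at Δt = 1.2074 (t = 1.2074), x⁻ = (-6.4322) → reset → x⁺ = (-6.3292), jump to mode 3
Mode 3: flow for 0.3302 to horizon, guard not reached → x = (-4.8525)

1 1.2074 2->3
final: 3 -4.8525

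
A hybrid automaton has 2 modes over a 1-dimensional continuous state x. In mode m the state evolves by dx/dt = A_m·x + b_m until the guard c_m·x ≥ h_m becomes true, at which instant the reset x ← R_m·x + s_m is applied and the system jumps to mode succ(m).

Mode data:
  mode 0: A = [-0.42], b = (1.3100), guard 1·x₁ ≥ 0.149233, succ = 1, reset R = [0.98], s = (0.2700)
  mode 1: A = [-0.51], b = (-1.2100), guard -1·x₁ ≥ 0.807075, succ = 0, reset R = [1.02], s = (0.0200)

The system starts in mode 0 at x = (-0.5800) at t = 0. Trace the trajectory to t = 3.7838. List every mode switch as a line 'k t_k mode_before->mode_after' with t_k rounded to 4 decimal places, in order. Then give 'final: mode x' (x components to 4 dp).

Mode 0: guard c·x = 0.1492 hit at Δt = 0.5228 (t = 0.5228), x⁻ = (0.1492) → reset → x⁺ = (0.4162), jump to mode 1
Mode 1: guard c·x = 0.8071 hit at Δt = 1.1322 (t = 1.6550), x⁻ = (-0.8071) → reset → x⁺ = (-0.8032), jump to mode 0
Mode 0: guard c·x = 0.1492 hit at Δt = 0.6623 (t = 2.3173), x⁻ = (0.1492) → reset → x⁺ = (0.4162), jump to mode 1
Mode 1: guard c·x = 0.8071 hit at Δt = 1.1322 (t = 3.4495), x⁻ = (-0.8071) → reset → x⁺ = (-0.8032), jump to mode 0
Mode 0: flow for 0.3343 to horizon, guard not reached → x = (-0.2894)

1 0.5228 0->1
2 1.6550 1->0
3 2.3173 0->1
4 3.4495 1->0
final: 0 -0.2894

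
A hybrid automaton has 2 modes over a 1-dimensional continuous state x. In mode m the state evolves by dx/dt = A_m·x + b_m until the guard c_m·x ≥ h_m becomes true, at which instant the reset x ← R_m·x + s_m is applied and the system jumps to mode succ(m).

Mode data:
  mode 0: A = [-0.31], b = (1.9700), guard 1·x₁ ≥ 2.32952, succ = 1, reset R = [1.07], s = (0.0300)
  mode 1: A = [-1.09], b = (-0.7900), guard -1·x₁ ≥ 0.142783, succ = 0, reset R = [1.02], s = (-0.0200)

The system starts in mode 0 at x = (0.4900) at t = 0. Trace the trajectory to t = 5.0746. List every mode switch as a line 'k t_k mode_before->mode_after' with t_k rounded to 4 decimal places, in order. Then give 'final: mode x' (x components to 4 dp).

Mode 0: guard c·x = 2.3295 hit at Δt = 1.2141 (t = 1.2141), x⁻ = (2.3295) → reset → x⁺ = (2.5226), jump to mode 1
Mode 1: guard c·x = 0.1428 hit at Δt = 1.5772 (t = 2.7913), x⁻ = (-0.1428) → reset → x⁺ = (-0.1656), jump to mode 0
Mode 0: guard c·x = 2.3295 hit at Δt = 1.5559 (t = 4.3472), x⁻ = (2.3295) → reset → x⁺ = (2.5226), jump to mode 1
Mode 1: flow for 0.7274 to horizon, guard not reached → x = (0.7449)

1 1.2141 0->1
2 2.7913 1->0
3 4.3472 0->1
final: 1 0.7449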